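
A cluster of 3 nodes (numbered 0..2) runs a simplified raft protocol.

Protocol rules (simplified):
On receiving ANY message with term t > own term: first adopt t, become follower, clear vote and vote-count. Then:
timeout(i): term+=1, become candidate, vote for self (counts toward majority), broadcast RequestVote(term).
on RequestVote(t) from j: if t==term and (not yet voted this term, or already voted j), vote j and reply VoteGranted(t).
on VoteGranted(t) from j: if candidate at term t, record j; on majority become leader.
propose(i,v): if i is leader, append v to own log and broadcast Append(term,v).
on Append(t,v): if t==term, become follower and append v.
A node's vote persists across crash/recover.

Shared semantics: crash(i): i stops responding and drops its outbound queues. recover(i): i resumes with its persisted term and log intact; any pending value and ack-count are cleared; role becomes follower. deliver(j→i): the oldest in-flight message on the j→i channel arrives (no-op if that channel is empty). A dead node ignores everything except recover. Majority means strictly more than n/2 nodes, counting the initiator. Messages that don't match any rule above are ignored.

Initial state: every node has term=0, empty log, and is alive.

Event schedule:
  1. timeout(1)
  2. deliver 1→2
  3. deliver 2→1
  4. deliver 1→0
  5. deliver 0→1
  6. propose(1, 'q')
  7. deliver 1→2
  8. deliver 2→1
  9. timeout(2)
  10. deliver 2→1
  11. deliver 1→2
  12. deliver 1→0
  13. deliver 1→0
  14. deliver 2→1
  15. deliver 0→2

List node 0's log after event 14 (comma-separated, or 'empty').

after 1 — timeout(1): n1:cand/t1/[-]
after 2 — deliver 1→2: n2:foll/t1/[-]
after 3 — deliver 2→1: n1:lead/t1/[-]
after 4 — deliver 1→0: n0:foll/t1/[-]
after 5 — deliver 0→1: ·
after 6 — propose(1,'q'): n1:lead/t1/[q]
after 7 — deliver 1→2: n2:foll/t1/[q]
after 8 — deliver 2→1: ·
after 9 — timeout(2): n2:cand/t2/[q]
after 10 — deliver 2→1: n1:foll/t2/[q]
after 11 — deliver 1→2: n2:lead/t2/[q]
after 12 — deliver 1→0: n0:foll/t1/[q]
after 13 — deliver 1→0: ·
after 14 — deliver 2→1: ·

q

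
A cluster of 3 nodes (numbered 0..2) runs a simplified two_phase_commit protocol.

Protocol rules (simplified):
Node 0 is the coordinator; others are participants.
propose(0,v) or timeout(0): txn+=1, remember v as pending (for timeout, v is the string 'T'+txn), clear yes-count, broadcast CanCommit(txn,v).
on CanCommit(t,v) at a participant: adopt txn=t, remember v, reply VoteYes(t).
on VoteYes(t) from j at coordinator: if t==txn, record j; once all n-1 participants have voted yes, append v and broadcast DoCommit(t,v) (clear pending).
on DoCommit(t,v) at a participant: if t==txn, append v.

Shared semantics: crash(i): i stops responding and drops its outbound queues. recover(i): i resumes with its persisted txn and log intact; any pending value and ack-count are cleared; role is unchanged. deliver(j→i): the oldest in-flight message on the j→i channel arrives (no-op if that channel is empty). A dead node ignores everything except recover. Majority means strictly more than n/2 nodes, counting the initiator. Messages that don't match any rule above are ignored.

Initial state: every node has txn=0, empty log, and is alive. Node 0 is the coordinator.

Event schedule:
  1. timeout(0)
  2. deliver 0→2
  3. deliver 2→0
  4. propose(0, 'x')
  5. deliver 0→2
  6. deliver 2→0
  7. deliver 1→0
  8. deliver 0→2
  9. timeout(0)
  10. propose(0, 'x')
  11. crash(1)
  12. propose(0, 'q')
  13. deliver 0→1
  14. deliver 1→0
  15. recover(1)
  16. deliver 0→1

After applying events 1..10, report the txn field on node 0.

4

e1 timeout(0): 0[coor,t=1,-]
e2 deliver 0→2: 2[part,t=1,-]
e3 deliver 2→0: ·
e4 propose(0,'x'): 0[coor,t=2,-]
e5 deliver 0→2: 2[part,t=2,-]
e6 deliver 2→0: ·
e7 deliver 1→0: ·
e8 deliver 0→2: ·
e9 timeout(0): 0[coor,t=3,-]
e10 propose(0,'x'): 0[coor,t=4,-]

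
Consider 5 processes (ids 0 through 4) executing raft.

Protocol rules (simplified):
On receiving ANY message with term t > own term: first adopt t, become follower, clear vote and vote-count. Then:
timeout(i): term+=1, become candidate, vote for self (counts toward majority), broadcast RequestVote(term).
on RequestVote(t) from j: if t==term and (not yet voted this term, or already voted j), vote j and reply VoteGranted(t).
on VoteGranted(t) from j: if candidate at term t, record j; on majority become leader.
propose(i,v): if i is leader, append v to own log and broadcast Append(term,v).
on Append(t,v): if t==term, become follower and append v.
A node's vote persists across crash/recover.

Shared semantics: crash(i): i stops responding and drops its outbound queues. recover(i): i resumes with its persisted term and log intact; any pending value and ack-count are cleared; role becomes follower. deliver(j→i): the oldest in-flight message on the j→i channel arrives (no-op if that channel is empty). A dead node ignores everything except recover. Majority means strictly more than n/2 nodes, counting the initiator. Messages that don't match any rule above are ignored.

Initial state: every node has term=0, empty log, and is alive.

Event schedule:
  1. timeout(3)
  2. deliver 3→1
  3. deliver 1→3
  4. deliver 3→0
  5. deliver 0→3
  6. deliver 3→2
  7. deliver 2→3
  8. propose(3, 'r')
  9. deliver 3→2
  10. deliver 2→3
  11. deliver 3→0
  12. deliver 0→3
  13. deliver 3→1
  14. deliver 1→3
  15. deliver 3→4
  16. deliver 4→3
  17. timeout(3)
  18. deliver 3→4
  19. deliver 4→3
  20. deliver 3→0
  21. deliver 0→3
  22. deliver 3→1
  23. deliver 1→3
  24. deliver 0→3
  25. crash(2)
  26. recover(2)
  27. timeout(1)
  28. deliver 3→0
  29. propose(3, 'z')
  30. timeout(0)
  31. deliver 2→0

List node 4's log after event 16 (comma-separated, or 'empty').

[1] timeout(3) → N3(cand t1 [-])
[2] deliver 3→1 → N1(foll t1 [-])
[3] deliver 1→3 → ∅
[4] deliver 3→0 → N0(foll t1 [-])
[5] deliver 0→3 → N3(lead t1 [-])
[6] deliver 3→2 → N2(foll t1 [-])
[7] deliver 2→3 → ∅
[8] propose(3,'r') → N3(lead t1 [r])
[9] deliver 3→2 → N2(foll t1 [r])
[10] deliver 2→3 → ∅
[11] deliver 3→0 → N0(foll t1 [r])
[12] deliver 0→3 → ∅
[13] deliver 3→1 → N1(foll t1 [r])
[14] deliver 1→3 → ∅
[15] deliver 3→4 → N4(foll t1 [-])
[16] deliver 4→3 → ∅

empty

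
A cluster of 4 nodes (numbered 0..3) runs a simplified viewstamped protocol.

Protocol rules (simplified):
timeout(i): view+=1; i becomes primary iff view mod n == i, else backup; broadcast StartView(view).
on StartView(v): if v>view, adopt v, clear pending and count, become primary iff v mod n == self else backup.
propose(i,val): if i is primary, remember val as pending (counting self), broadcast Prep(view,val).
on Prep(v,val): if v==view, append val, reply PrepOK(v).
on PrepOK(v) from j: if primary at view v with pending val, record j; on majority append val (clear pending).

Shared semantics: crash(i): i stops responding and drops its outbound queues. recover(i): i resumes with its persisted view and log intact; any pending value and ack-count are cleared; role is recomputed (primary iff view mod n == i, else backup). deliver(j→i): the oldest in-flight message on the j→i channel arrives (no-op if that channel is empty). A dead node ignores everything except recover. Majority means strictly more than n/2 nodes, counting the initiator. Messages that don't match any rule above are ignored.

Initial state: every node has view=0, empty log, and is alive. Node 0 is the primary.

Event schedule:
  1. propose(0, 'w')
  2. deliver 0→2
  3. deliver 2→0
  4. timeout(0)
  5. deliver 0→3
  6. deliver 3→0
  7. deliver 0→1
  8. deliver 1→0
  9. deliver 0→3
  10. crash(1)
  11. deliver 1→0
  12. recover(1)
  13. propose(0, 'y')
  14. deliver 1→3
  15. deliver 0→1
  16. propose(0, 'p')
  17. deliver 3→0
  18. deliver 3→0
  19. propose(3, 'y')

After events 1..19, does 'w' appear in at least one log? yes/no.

yes

after 1 — propose(0,'w'): ·
after 2 — deliver 0→2: n2:back/v0/[w]
after 3 — deliver 2→0: ·
after 4 — timeout(0): n0:back/v1/[-]
after 5 — deliver 0→3: n3:back/v0/[w]
after 6 — deliver 3→0: ·
after 7 — deliver 0→1: n1:back/v0/[w]
after 8 — deliver 1→0: ·
after 9 — deliver 0→3: n3:back/v1/[w]
after 10 — crash(1): n1:✗back/v0/[w]
after 11 — deliver 1→0: ·
after 12 — recover(1): n1:back/v0/[w]
after 13 — propose(0,'y'): ·
after 14 — deliver 1→3: ·
after 15 — deliver 0→1: n1:prim/v1/[w]
after 16 — propose(0,'p'): ·
after 17 — deliver 3→0: ·
after 18 — deliver 3→0: ·
after 19 — propose(3,'y'): ·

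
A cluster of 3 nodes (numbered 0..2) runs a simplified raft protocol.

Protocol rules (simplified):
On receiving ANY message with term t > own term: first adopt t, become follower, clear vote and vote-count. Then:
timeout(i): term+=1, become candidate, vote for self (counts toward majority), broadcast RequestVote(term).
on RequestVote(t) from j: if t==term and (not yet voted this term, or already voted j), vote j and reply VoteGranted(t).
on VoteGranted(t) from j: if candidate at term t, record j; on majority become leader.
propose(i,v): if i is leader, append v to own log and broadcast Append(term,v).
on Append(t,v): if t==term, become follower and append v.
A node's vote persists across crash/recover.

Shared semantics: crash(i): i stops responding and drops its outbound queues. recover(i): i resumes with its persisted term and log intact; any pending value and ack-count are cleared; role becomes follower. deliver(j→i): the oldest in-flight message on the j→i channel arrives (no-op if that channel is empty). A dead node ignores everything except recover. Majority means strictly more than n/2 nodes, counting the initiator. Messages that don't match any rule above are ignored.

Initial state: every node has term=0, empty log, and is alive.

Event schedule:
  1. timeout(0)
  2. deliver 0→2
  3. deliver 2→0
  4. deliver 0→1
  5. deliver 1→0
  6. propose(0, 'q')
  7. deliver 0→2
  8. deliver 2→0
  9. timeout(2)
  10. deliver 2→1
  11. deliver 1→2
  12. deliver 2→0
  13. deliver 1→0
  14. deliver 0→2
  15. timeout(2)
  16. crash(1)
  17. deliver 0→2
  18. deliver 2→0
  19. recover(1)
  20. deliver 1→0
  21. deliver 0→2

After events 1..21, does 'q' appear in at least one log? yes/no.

e1 timeout(0): 0[cand,t=1,-]
e2 deliver 0→2: 2[foll,t=1,-]
e3 deliver 2→0: 0[lead,t=1,-]
e4 deliver 0→1: 1[foll,t=1,-]
e5 deliver 1→0: ·
e6 propose(0,'q'): 0[lead,t=1,q]
e7 deliver 0→2: 2[foll,t=1,q]
e8 deliver 2→0: ·
e9 timeout(2): 2[cand,t=2,q]
e10 deliver 2→1: 1[foll,t=2,-]
e11 deliver 1→2: 2[lead,t=2,q]
e12 deliver 2→0: 0[foll,t=2,q]
e13 deliver 1→0: ·
e14 deliver 0→2: ·
e15 timeout(2): 2[cand,t=3,q]
e16 crash(1): 1[✗foll,t=2,-]
e17 deliver 0→2: ·
e18 deliver 2→0: 0[foll,t=3,q]
e19 recover(1): 1[foll,t=2,-]
e20 deliver 1→0: ·
e21 deliver 0→2: 2[lead,t=3,q]

yes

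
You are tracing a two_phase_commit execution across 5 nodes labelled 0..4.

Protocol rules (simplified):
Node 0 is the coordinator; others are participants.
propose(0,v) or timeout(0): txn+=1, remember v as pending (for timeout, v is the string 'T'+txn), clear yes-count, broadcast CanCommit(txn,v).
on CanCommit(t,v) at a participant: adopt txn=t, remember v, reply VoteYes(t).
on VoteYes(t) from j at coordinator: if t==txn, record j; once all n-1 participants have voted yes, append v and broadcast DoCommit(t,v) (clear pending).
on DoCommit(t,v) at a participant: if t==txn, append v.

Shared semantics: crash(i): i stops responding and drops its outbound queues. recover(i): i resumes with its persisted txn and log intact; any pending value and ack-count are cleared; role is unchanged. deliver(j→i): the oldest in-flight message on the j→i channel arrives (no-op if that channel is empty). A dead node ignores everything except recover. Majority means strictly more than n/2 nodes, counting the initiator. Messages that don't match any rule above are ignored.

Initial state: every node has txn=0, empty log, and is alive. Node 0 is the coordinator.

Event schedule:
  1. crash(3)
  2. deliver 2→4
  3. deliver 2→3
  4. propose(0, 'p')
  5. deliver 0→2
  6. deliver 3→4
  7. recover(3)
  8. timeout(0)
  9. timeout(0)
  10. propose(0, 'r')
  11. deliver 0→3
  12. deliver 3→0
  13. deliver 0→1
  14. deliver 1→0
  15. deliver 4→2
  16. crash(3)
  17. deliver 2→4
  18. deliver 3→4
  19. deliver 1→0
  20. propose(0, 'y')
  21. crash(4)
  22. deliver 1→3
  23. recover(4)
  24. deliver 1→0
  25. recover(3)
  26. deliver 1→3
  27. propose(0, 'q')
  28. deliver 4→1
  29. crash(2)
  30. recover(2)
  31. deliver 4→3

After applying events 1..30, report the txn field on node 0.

e1 crash(3): 3[✗part,t=0,-]
e2 deliver 2→4: ·
e3 deliver 2→3: ·
e4 propose(0,'p'): 0[coor,t=1,-]
e5 deliver 0→2: 2[part,t=1,-]
e6 deliver 3→4: ·
e7 recover(3): 3[part,t=0,-]
e8 timeout(0): 0[coor,t=2,-]
e9 timeout(0): 0[coor,t=3,-]
e10 propose(0,'r'): 0[coor,t=4,-]
e11 deliver 0→3: 3[part,t=1,-]
e12 deliver 3→0: ·
e13 deliver 0→1: 1[part,t=1,-]
e14 deliver 1→0: ·
e15 deliver 4→2: ·
e16 crash(3): 3[✗part,t=1,-]
e17 deliver 2→4: ·
e18 deliver 3→4: ·
e19 deliver 1→0: ·
e20 propose(0,'y'): 0[coor,t=5,-]
e21 crash(4): 4[✗part,t=0,-]
e22 deliver 1→3: ·
e23 recover(4): 4[part,t=0,-]
e24 deliver 1→0: ·
e25 recover(3): 3[part,t=1,-]
e26 deliver 1→3: ·
e27 propose(0,'q'): 0[coor,t=6,-]
e28 deliver 4→1: ·
e29 crash(2): 2[✗part,t=1,-]
e30 recover(2): 2[part,t=1,-]

6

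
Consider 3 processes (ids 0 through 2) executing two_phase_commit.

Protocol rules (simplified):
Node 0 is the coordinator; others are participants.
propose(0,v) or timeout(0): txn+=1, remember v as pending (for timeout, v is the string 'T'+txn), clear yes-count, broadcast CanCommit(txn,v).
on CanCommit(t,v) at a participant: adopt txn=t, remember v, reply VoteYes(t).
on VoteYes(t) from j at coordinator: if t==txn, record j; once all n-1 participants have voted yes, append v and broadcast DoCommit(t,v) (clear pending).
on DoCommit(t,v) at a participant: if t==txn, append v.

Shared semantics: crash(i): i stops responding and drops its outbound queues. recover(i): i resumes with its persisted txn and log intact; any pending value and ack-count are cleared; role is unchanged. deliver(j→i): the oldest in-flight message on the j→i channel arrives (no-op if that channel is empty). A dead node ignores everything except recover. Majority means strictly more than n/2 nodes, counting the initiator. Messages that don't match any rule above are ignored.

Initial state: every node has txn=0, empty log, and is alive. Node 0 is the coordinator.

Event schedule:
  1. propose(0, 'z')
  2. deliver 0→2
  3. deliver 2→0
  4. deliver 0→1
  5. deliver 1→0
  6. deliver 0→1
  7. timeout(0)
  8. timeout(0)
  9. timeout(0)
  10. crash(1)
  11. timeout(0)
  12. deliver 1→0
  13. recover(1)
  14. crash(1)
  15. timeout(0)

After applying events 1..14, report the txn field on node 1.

after 1 — propose(0,'z'): n0:coor/t1/[-]
after 2 — deliver 0→2: n2:part/t1/[-]
after 3 — deliver 2→0: ·
after 4 — deliver 0→1: n1:part/t1/[-]
after 5 — deliver 1→0: n0:coor/t1/[z]
after 6 — deliver 0→1: n1:part/t1/[z]
after 7 — timeout(0): n0:coor/t2/[z]
after 8 — timeout(0): n0:coor/t3/[z]
after 9 — timeout(0): n0:coor/t4/[z]
after 10 — crash(1): n1:✗part/t1/[z]
after 11 — timeout(0): n0:coor/t5/[z]
after 12 — deliver 1→0: ·
after 13 — recover(1): n1:part/t1/[z]
after 14 — crash(1): n1:✗part/t1/[z]

1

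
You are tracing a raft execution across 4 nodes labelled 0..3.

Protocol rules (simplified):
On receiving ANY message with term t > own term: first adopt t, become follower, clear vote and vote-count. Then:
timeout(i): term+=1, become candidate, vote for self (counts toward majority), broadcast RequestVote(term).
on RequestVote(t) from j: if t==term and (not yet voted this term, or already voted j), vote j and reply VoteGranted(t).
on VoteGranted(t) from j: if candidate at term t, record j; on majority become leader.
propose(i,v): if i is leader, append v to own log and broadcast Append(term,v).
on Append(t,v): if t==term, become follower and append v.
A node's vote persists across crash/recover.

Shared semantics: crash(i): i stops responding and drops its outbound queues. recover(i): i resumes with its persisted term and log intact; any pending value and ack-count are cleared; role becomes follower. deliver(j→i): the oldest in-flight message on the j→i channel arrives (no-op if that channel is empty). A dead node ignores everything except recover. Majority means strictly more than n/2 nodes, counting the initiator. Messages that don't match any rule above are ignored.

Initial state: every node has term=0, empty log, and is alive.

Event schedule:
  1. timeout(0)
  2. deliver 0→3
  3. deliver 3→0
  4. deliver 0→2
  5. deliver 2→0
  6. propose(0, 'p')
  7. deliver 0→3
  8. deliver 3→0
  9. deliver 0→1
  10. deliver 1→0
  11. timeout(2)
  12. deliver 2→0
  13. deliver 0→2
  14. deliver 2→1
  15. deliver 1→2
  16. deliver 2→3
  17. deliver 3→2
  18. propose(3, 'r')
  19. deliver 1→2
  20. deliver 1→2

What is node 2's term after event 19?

2

step 1 timeout(0): 0={cand,t=1,log=-}
step 2 deliver 0→3: 3={foll,t=1,log=-}
step 3 deliver 3→0: —
step 4 deliver 0→2: 2={foll,t=1,log=-}
step 5 deliver 2→0: 0={lead,t=1,log=-}
step 6 propose(0,'p'): 0={lead,t=1,log=p}
step 7 deliver 0→3: 3={foll,t=1,log=p}
step 8 deliver 3→0: —
step 9 deliver 0→1: 1={foll,t=1,log=-}
step 10 deliver 1→0: —
step 11 timeout(2): 2={cand,t=2,log=-}
step 12 deliver 2→0: 0={foll,t=2,log=p}
step 13 deliver 0→2: —
step 14 deliver 2→1: 1={foll,t=2,log=-}
step 15 deliver 1→2: —
step 16 deliver 2→3: 3={foll,t=2,log=p}
step 17 deliver 3→2: 2={lead,t=2,log=-}
step 18 propose(3,'r'): —
step 19 deliver 1→2: —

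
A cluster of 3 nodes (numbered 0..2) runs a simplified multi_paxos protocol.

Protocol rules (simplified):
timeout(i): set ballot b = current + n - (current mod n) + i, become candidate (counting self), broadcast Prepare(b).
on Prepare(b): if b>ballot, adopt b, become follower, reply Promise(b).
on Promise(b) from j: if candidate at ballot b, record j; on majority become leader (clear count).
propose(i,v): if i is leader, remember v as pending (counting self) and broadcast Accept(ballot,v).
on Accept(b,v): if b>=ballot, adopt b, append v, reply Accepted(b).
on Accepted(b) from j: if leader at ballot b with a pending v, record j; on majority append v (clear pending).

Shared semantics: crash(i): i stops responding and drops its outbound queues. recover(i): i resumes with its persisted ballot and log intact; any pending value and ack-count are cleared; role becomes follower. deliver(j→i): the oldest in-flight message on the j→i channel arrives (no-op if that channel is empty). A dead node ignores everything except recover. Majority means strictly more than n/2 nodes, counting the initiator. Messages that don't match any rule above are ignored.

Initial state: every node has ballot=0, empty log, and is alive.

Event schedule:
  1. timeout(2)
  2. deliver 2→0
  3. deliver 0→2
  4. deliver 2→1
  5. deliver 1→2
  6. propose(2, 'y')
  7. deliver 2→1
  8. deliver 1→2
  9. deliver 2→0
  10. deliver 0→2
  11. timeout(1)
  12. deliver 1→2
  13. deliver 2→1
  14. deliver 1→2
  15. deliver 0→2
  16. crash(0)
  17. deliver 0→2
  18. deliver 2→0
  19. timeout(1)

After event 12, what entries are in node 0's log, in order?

y

step 1 timeout(2): 2={cand,b=5,log=-}
step 2 deliver 2→0: 0={foll,b=5,log=-}
step 3 deliver 0→2: 2={lead,b=5,log=-}
step 4 deliver 2→1: 1={foll,b=5,log=-}
step 5 deliver 1→2: —
step 6 propose(2,'y'): —
step 7 deliver 2→1: 1={foll,b=5,log=y}
step 8 deliver 1→2: 2={lead,b=5,log=y}
step 9 deliver 2→0: 0={foll,b=5,log=y}
step 10 deliver 0→2: —
step 11 timeout(1): 1={cand,b=7,log=y}
step 12 deliver 1→2: 2={foll,b=7,log=y}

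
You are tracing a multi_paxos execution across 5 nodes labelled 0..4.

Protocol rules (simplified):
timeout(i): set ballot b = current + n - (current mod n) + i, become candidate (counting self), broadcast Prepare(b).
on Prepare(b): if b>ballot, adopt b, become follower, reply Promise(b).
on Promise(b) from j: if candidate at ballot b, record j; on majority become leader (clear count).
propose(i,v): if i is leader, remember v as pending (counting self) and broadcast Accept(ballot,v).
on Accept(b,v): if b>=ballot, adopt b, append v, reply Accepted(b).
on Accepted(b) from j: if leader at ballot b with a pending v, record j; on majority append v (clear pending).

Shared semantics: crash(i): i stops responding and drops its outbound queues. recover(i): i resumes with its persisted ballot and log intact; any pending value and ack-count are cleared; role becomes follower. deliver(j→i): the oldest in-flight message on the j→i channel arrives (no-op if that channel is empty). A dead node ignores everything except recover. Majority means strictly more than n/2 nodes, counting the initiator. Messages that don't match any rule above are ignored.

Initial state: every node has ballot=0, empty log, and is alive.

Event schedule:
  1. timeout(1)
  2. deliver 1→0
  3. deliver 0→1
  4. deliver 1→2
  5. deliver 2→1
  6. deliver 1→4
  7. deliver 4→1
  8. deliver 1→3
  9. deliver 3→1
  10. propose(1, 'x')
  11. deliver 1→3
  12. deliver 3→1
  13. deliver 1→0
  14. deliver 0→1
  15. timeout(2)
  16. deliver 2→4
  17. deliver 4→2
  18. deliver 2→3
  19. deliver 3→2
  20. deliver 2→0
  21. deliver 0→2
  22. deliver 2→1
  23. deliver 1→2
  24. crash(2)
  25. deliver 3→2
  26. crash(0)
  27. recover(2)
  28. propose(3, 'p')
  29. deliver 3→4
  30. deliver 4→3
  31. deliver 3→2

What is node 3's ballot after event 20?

step 1 timeout(1): 1={cand,b=6,log=-}
step 2 deliver 1→0: 0={foll,b=6,log=-}
step 3 deliver 0→1: —
step 4 deliver 1→2: 2={foll,b=6,log=-}
step 5 deliver 2→1: 1={lead,b=6,log=-}
step 6 deliver 1→4: 4={foll,b=6,log=-}
step 7 deliver 4→1: —
step 8 deliver 1→3: 3={foll,b=6,log=-}
step 9 deliver 3→1: —
step 10 propose(1,'x'): —
step 11 deliver 1→3: 3={foll,b=6,log=x}
step 12 deliver 3→1: —
step 13 deliver 1→0: 0={foll,b=6,log=x}
step 14 deliver 0→1: 1={lead,b=6,log=x}
step 15 timeout(2): 2={cand,b=12,log=-}
step 16 deliver 2→4: 4={foll,b=12,log=-}
step 17 deliver 4→2: —
step 18 deliver 2→3: 3={foll,b=12,log=x}
step 19 deliver 3→2: 2={lead,b=12,log=-}
step 20 deliver 2→0: 0={foll,b=12,log=x}

12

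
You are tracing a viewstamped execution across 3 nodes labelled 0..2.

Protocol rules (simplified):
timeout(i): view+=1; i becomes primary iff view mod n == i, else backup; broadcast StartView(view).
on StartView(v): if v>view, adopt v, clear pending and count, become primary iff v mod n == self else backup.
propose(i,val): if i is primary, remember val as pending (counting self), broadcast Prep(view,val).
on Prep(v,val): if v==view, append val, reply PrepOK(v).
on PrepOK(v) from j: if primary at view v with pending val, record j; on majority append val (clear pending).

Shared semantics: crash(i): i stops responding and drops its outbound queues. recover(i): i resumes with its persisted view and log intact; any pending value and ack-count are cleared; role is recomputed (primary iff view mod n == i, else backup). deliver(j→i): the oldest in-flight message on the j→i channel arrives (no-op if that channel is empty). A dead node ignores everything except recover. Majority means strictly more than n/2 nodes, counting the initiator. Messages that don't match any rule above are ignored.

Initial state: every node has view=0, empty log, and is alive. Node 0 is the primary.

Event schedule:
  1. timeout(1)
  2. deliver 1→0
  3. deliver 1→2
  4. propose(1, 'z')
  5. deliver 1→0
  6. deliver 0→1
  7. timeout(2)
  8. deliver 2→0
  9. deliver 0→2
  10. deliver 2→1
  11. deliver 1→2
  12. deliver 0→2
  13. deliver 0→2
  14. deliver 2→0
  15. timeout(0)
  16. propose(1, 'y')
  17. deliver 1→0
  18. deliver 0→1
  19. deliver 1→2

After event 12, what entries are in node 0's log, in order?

after 1 — timeout(1): n1:prim/v1/[-]
after 2 — deliver 1→0: n0:back/v1/[-]
after 3 — deliver 1→2: n2:back/v1/[-]
after 4 — propose(1,'z'): ·
after 5 — deliver 1→0: n0:back/v1/[z]
after 6 — deliver 0→1: n1:prim/v1/[z]
after 7 — timeout(2): n2:prim/v2/[-]
after 8 — deliver 2→0: n0:back/v2/[z]
after 9 — deliver 0→2: ·
after 10 — deliver 2→1: n1:back/v2/[z]
after 11 — deliver 1→2: ·
after 12 — deliver 0→2: ·

z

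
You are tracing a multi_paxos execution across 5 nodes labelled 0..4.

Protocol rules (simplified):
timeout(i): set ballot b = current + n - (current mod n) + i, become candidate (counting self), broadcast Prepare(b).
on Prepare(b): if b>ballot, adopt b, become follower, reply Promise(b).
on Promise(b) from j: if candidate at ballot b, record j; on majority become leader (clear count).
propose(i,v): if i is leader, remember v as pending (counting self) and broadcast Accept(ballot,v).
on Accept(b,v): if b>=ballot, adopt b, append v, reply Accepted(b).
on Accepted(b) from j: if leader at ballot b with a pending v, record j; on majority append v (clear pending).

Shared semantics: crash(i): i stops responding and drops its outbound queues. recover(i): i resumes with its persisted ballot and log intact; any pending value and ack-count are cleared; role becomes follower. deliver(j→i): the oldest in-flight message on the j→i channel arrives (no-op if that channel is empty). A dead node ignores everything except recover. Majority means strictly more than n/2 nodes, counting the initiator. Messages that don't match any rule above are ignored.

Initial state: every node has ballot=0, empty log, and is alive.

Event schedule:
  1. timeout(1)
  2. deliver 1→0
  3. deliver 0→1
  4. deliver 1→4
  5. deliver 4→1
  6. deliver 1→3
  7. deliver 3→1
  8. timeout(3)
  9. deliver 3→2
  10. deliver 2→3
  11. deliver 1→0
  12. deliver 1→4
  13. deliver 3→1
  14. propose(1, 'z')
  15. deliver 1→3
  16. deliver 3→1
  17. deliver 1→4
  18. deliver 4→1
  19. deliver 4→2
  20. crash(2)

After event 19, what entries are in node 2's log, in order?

empty

e1 timeout(1): 1[cand,b=6,-]
e2 deliver 1→0: 0[foll,b=6,-]
e3 deliver 0→1: ·
e4 deliver 1→4: 4[foll,b=6,-]
e5 deliver 4→1: 1[lead,b=6,-]
e6 deliver 1→3: 3[foll,b=6,-]
e7 deliver 3→1: ·
e8 timeout(3): 3[cand,b=13,-]
e9 deliver 3→2: 2[foll,b=13,-]
e10 deliver 2→3: ·
e11 deliver 1→0: ·
e12 deliver 1→4: ·
e13 deliver 3→1: 1[foll,b=13,-]
e14 propose(1,'z'): ·
e15 deliver 1→3: 3[lead,b=13,-]
e16 deliver 3→1: ·
e17 deliver 1→4: ·
e18 deliver 4→1: ·
e19 deliver 4→2: ·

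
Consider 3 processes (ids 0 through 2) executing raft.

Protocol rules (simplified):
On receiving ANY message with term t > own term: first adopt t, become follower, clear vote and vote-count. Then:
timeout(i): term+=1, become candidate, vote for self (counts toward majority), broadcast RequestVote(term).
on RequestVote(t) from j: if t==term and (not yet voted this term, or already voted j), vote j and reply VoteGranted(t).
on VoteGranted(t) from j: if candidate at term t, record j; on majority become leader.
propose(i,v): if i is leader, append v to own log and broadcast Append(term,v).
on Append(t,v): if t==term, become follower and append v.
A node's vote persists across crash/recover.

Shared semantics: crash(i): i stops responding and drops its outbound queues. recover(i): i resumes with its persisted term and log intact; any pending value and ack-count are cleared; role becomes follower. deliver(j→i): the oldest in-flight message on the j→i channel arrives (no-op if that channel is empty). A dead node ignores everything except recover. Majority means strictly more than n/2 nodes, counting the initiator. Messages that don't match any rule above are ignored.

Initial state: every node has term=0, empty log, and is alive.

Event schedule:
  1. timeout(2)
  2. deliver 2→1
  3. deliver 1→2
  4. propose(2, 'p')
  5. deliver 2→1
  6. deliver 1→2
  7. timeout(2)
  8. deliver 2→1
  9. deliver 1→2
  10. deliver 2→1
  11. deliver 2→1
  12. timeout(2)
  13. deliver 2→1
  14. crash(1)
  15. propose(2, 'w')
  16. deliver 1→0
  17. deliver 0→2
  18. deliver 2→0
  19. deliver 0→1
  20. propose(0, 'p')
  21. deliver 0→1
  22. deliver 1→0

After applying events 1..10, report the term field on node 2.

2

after 1 — timeout(2): n2:cand/t1/[-]
after 2 — deliver 2→1: n1:foll/t1/[-]
after 3 — deliver 1→2: n2:lead/t1/[-]
after 4 — propose(2,'p'): n2:lead/t1/[p]
after 5 — deliver 2→1: n1:foll/t1/[p]
after 6 — deliver 1→2: ·
after 7 — timeout(2): n2:cand/t2/[p]
after 8 — deliver 2→1: n1:foll/t2/[p]
after 9 — deliver 1→2: n2:lead/t2/[p]
after 10 — deliver 2→1: ·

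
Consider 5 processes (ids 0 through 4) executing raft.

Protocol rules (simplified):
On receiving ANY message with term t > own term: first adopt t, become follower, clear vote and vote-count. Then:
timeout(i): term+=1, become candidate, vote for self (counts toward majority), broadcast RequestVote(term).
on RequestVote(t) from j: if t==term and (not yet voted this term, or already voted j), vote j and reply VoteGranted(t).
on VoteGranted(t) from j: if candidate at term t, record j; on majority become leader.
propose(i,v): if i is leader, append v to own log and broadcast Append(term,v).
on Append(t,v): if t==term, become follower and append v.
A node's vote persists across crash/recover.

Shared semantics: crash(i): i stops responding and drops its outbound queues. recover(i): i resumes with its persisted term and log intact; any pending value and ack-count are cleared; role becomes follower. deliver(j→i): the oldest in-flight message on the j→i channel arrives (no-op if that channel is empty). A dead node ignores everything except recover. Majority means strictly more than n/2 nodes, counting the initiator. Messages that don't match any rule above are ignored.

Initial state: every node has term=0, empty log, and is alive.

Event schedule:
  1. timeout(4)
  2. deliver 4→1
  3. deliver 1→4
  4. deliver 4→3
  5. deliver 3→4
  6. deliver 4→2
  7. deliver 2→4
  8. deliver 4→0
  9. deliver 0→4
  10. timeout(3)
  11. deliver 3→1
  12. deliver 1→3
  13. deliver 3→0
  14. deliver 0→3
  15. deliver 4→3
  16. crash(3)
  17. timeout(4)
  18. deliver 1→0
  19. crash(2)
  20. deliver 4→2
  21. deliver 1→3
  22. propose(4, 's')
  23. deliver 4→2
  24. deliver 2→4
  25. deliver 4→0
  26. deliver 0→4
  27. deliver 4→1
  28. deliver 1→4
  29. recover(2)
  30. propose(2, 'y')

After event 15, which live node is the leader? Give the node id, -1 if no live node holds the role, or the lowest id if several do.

3

e1 timeout(4): 4[cand,t=1,-]
e2 deliver 4→1: 1[foll,t=1,-]
e3 deliver 1→4: ·
e4 deliver 4→3: 3[foll,t=1,-]
e5 deliver 3→4: 4[lead,t=1,-]
e6 deliver 4→2: 2[foll,t=1,-]
e7 deliver 2→4: ·
e8 deliver 4→0: 0[foll,t=1,-]
e9 deliver 0→4: ·
e10 timeout(3): 3[cand,t=2,-]
e11 deliver 3→1: 1[foll,t=2,-]
e12 deliver 1→3: ·
e13 deliver 3→0: 0[foll,t=2,-]
e14 deliver 0→3: 3[lead,t=2,-]
e15 deliver 4→3: ·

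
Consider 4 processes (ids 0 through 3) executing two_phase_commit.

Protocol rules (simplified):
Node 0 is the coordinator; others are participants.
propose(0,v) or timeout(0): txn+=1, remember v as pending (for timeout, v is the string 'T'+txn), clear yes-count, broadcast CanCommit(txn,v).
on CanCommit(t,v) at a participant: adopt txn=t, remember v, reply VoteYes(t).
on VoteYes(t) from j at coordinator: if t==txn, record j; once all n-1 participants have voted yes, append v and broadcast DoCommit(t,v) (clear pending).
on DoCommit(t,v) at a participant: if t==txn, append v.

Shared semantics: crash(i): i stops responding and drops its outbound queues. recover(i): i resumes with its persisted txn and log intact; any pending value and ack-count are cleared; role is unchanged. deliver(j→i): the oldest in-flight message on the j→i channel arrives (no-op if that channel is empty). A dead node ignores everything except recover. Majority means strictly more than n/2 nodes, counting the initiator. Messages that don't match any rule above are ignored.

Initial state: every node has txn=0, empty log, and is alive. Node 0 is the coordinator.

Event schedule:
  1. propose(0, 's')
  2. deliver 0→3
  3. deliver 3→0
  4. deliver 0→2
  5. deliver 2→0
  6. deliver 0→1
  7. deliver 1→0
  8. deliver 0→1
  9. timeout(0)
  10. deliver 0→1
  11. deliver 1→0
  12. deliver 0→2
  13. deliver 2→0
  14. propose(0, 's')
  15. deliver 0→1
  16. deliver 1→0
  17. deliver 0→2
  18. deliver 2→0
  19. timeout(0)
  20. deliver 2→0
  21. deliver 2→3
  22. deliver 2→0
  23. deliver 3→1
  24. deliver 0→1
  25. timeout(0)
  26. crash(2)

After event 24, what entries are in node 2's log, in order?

s

step 1 propose(0,'s'): 0={coor,t=1,log=-}
step 2 deliver 0→3: 3={part,t=1,log=-}
step 3 deliver 3→0: —
step 4 deliver 0→2: 2={part,t=1,log=-}
step 5 deliver 2→0: —
step 6 deliver 0→1: 1={part,t=1,log=-}
step 7 deliver 1→0: 0={coor,t=1,log=s}
step 8 deliver 0→1: 1={part,t=1,log=s}
step 9 timeout(0): 0={coor,t=2,log=s}
step 10 deliver 0→1: 1={part,t=2,log=s}
step 11 deliver 1→0: —
step 12 deliver 0→2: 2={part,t=1,log=s}
step 13 deliver 2→0: —
step 14 propose(0,'s'): 0={coor,t=3,log=s}
step 15 deliver 0→1: 1={part,t=3,log=s}
step 16 deliver 1→0: —
step 17 deliver 0→2: 2={part,t=2,log=s}
step 18 deliver 2→0: —
step 19 timeout(0): 0={coor,t=4,log=s}
step 20 deliver 2→0: —
step 21 deliver 2→3: —
step 22 deliver 2→0: —
step 23 deliver 3→1: —
step 24 deliver 0→1: 1={part,t=4,log=s}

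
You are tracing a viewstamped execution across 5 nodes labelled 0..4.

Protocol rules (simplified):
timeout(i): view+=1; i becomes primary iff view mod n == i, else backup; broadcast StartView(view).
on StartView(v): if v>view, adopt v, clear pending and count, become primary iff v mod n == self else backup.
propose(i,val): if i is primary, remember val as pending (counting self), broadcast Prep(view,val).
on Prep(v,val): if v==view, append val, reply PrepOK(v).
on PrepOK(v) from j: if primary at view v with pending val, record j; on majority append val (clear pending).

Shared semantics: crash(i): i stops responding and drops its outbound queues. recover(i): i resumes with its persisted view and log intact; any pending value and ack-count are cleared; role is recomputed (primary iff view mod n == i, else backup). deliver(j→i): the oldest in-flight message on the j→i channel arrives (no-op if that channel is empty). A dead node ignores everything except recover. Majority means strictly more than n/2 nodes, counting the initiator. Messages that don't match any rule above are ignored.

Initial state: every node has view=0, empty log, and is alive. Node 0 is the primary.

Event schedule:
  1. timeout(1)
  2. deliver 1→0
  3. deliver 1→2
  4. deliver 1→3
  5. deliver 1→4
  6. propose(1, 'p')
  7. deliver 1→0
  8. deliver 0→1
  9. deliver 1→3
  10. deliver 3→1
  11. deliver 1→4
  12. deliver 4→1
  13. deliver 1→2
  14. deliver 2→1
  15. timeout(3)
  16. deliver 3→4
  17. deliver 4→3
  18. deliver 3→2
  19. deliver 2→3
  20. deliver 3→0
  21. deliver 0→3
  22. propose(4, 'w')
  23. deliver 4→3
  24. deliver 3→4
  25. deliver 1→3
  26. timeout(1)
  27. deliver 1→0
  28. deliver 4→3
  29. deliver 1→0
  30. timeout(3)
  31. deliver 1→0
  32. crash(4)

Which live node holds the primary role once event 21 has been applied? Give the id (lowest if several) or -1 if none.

1

e1 timeout(1): 1[prim,v=1,-]
e2 deliver 1→0: 0[back,v=1,-]
e3 deliver 1→2: 2[back,v=1,-]
e4 deliver 1→3: 3[back,v=1,-]
e5 deliver 1→4: 4[back,v=1,-]
e6 propose(1,'p'): ·
e7 deliver 1→0: 0[back,v=1,p]
e8 deliver 0→1: ·
e9 deliver 1→3: 3[back,v=1,p]
e10 deliver 3→1: 1[prim,v=1,p]
e11 deliver 1→4: 4[back,v=1,p]
e12 deliver 4→1: ·
e13 deliver 1→2: 2[back,v=1,p]
e14 deliver 2→1: ·
e15 timeout(3): 3[back,v=2,p]
e16 deliver 3→4: 4[back,v=2,p]
e17 deliver 4→3: ·
e18 deliver 3→2: 2[prim,v=2,p]
e19 deliver 2→3: ·
e20 deliver 3→0: 0[back,v=2,p]
e21 deliver 0→3: ·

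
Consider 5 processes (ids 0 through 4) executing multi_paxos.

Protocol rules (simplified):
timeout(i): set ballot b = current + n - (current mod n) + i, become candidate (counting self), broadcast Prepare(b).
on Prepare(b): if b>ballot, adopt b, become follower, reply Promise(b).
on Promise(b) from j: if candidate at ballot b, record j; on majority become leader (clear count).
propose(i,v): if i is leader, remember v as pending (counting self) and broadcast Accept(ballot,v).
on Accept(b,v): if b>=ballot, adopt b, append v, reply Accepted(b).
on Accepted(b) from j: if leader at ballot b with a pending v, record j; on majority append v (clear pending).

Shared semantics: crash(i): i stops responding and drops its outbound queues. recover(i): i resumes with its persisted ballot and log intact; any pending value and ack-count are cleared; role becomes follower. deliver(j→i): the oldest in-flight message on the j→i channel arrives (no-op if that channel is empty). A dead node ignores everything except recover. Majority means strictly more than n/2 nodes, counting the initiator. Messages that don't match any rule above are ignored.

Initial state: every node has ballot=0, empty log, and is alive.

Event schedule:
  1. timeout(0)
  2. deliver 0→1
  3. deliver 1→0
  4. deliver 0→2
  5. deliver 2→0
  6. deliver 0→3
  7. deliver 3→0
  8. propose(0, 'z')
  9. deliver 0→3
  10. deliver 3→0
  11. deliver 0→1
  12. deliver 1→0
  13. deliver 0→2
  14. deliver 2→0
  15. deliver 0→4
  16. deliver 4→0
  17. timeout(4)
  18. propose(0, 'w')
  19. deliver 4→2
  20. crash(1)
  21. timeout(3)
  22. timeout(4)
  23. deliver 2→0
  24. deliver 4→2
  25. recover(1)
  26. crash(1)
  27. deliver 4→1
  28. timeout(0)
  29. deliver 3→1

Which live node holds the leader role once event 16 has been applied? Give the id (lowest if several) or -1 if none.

0

e1 timeout(0): 0[cand,b=5,-]
e2 deliver 0→1: 1[foll,b=5,-]
e3 deliver 1→0: ·
e4 deliver 0→2: 2[foll,b=5,-]
e5 deliver 2→0: 0[lead,b=5,-]
e6 deliver 0→3: 3[foll,b=5,-]
e7 deliver 3→0: ·
e8 propose(0,'z'): ·
e9 deliver 0→3: 3[foll,b=5,z]
e10 deliver 3→0: ·
e11 deliver 0→1: 1[foll,b=5,z]
e12 deliver 1→0: 0[lead,b=5,z]
e13 deliver 0→2: 2[foll,b=5,z]
e14 deliver 2→0: ·
e15 deliver 0→4: 4[foll,b=5,-]
e16 deliver 4→0: ·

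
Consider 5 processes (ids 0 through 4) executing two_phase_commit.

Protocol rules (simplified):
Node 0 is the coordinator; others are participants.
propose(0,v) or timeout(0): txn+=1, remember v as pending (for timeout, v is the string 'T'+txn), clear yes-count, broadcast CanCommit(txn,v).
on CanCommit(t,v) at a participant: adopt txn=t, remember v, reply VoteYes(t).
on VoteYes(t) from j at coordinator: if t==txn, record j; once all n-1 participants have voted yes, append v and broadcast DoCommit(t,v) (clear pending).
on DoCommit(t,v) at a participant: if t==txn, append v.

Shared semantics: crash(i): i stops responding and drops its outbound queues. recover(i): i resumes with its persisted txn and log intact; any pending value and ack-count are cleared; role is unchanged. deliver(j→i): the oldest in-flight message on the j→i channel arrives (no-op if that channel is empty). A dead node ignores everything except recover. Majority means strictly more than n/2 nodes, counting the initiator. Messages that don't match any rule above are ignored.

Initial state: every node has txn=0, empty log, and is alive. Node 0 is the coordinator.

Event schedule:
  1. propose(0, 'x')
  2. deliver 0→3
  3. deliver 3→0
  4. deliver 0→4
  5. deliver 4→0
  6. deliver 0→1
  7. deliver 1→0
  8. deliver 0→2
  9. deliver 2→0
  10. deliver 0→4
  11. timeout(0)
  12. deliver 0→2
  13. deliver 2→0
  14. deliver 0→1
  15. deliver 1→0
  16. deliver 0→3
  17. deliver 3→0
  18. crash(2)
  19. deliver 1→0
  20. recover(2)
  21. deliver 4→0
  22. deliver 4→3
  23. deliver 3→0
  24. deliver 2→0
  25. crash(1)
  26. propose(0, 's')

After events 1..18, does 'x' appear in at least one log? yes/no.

yes

[1] propose(0,'x') → N0(coor t1 [-])
[2] deliver 0→3 → N3(part t1 [-])
[3] deliver 3→0 → ∅
[4] deliver 0→4 → N4(part t1 [-])
[5] deliver 4→0 → ∅
[6] deliver 0→1 → N1(part t1 [-])
[7] deliver 1→0 → ∅
[8] deliver 0→2 → N2(part t1 [-])
[9] deliver 2→0 → N0(coor t1 [x])
[10] deliver 0→4 → N4(part t1 [x])
[11] timeout(0) → N0(coor t2 [x])
[12] deliver 0→2 → N2(part t1 [x])
[13] deliver 2→0 → ∅
[14] deliver 0→1 → N1(part t1 [x])
[15] deliver 1→0 → ∅
[16] deliver 0→3 → N3(part t1 [x])
[17] deliver 3→0 → ∅
[18] crash(2) → N2(✗part t1 [x])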